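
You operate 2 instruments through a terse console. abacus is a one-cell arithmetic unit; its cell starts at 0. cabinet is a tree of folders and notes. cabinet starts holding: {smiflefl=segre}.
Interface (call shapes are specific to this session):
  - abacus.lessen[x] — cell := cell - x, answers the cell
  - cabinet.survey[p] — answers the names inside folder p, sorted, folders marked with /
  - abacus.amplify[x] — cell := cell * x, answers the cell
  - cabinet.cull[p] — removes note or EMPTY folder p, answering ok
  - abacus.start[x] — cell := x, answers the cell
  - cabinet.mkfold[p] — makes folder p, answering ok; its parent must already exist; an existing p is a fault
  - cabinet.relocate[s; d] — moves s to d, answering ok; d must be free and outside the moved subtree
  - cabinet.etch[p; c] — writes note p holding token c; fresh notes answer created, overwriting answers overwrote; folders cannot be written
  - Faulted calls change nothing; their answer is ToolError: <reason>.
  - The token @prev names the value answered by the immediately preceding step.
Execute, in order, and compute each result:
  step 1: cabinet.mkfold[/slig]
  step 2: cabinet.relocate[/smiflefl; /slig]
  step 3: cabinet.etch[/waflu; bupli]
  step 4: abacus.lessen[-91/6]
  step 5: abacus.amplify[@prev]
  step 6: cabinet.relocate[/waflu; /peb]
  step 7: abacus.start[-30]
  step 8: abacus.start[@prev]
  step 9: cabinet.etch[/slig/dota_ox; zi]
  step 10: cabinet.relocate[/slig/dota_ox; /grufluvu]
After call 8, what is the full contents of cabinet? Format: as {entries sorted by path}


Answer: {peb=bupli, slig/, smiflefl=segre}

Derivation:
-> mkfold(p: /slig)
<- ok
-> relocate(s: /smiflefl, d: /slig)
<- ToolError: exists
-> etch(p: /waflu, c: bupli)
<- created
-> lessen(x: -91/6)
<- 91/6
-> amplify(x: @prev)
<- 8281/36
-> relocate(s: /waflu, d: /peb)
<- ok
-> start(x: -30)
<- -30
-> start(x: @prev)
<- -30
-> etch(p: /slig/dota_ox, c: zi)
<- created
-> relocate(s: /slig/dota_ox, d: /grufluvu)
<- ok


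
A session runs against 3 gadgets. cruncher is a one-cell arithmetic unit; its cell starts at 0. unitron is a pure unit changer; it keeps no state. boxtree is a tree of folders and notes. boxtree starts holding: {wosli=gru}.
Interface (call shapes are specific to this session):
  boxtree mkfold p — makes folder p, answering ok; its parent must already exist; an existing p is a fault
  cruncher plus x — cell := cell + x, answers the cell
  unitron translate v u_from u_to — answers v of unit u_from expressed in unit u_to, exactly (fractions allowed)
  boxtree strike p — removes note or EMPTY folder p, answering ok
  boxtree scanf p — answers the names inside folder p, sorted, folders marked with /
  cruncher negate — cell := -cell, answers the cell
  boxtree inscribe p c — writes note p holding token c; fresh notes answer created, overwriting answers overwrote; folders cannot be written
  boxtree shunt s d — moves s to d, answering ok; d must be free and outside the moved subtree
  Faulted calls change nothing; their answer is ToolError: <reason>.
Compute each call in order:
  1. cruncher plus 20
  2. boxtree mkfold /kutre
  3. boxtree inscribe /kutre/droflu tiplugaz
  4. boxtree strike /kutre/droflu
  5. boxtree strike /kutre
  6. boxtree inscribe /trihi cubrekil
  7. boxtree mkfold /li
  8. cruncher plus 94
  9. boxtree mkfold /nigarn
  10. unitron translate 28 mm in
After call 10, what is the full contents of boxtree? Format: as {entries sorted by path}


[in] cruncher plus x: 20
[out] 20
[in] boxtree mkfold p: /kutre
[out] ok
[in] boxtree inscribe p: /kutre/droflu c: tiplugaz
[out] created
[in] boxtree strike p: /kutre/droflu
[out] ok
[in] boxtree strike p: /kutre
[out] ok
[in] boxtree inscribe p: /trihi c: cubrekil
[out] created
[in] boxtree mkfold p: /li
[out] ok
[in] cruncher plus x: 94
[out] 114
[in] boxtree mkfold p: /nigarn
[out] ok
[in] unitron translate v: 28 u_from: mm u_to: in
[out] 140/127

Answer: {li/, nigarn/, trihi=cubrekil, wosli=gru}


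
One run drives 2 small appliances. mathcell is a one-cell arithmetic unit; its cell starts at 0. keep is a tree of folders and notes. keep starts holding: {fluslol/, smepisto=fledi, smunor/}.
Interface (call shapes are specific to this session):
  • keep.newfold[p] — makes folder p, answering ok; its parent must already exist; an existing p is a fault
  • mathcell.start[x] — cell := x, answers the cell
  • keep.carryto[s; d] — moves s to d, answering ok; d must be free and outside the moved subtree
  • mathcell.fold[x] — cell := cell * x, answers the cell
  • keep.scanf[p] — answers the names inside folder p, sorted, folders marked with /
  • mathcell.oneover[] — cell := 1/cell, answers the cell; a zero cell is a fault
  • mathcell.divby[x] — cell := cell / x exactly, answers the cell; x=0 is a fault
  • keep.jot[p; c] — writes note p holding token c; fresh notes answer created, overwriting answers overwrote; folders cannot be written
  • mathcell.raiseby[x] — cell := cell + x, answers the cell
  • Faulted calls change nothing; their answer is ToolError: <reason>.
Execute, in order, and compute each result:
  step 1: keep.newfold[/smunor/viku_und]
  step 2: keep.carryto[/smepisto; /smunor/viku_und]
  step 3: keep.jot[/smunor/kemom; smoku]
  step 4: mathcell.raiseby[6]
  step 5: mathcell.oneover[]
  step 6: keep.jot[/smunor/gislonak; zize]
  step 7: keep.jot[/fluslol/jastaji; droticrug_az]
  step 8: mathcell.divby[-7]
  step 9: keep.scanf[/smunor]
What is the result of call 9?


I use keep.newfold with p=/smunor/viku_und: ok.
Then keep.carryto with s=/smepisto, d=/smunor/viku_und, and see ToolError: exists.
Now I run keep.jot with p=/smunor/kemom, c=smoku, yielding created.
I try mathcell.raiseby with x=6, yielding 6.
I run mathcell.oneover(), → 1/6.
I try keep.jot with p=/smunor/gislonak, c=zize, — result: created.
I run keep.jot with p=/fluslol/jastaji, c=droticrug_az: created.
Then mathcell.divby with x=-7, and get -1/42.
I use keep.scanf with p=/smunor, yielding [gislonak, kemom, viku_und/].

Answer: [gislonak, kemom, viku_und/]


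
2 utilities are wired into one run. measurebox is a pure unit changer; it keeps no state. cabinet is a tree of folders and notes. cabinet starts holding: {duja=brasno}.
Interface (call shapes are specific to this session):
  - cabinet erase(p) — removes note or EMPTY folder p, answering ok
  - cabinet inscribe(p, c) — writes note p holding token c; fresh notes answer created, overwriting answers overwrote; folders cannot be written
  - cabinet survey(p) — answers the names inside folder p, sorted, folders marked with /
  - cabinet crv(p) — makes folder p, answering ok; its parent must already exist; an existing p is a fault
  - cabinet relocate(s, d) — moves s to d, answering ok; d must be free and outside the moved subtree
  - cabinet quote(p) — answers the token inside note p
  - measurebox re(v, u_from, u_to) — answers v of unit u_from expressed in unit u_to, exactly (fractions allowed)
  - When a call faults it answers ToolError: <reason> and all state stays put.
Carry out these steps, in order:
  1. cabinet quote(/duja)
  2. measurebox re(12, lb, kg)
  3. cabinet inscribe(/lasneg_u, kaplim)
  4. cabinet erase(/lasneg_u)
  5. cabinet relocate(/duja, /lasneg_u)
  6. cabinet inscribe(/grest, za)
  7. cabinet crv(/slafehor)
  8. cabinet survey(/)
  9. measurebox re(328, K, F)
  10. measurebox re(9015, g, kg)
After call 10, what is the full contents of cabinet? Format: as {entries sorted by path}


Answer: {grest=za, lasneg_u=brasno, slafehor/}

Derivation:
I run cabinet quote with p→/duja, — result: brasno.
Calling measurebox re with v→12, u_from→lb, u_to→kg: 136077711/25000000.
I call cabinet inscribe with p→/lasneg_u, c→kaplim, and observe created.
I try cabinet erase with p→/lasneg_u, and observe ok.
Now I run cabinet relocate with s→/duja, d→/lasneg_u, — result: ok.
Then cabinet inscribe with p→/grest, c→za, and get created.
I call cabinet crv with p→/slafehor, and observe ok.
Using cabinet survey with p→/, giving [grest, lasneg_u, slafehor/].
I invoke measurebox re with v→328, u_from→K, u_to→F, and see 13073/100.
Using measurebox re with v→9015, u_from→g, u_to→kg, and see 1803/200.


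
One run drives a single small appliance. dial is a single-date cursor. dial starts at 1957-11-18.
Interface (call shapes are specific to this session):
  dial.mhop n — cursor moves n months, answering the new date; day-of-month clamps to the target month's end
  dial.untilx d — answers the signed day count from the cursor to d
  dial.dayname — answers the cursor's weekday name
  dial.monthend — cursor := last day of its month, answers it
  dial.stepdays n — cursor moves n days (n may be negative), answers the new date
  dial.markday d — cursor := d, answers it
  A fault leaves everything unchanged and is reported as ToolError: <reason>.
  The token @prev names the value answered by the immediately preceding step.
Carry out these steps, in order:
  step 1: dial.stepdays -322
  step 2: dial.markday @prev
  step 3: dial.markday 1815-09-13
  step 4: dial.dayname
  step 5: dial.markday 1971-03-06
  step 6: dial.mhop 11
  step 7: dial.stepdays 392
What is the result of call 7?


# 1. dial.stepdays(n→-322) : 1956-12-31
# 2. dial.markday(d→@prev) : 1956-12-31
# 3. dial.markday(d→1815-09-13) : 1815-09-13
# 4. dial.dayname() : Wednesday
# 5. dial.markday(d→1971-03-06) : 1971-03-06
# 6. dial.mhop(n→11) : 1972-02-06
# 7. dial.stepdays(n→392) : 1973-03-04

Answer: 1973-03-04


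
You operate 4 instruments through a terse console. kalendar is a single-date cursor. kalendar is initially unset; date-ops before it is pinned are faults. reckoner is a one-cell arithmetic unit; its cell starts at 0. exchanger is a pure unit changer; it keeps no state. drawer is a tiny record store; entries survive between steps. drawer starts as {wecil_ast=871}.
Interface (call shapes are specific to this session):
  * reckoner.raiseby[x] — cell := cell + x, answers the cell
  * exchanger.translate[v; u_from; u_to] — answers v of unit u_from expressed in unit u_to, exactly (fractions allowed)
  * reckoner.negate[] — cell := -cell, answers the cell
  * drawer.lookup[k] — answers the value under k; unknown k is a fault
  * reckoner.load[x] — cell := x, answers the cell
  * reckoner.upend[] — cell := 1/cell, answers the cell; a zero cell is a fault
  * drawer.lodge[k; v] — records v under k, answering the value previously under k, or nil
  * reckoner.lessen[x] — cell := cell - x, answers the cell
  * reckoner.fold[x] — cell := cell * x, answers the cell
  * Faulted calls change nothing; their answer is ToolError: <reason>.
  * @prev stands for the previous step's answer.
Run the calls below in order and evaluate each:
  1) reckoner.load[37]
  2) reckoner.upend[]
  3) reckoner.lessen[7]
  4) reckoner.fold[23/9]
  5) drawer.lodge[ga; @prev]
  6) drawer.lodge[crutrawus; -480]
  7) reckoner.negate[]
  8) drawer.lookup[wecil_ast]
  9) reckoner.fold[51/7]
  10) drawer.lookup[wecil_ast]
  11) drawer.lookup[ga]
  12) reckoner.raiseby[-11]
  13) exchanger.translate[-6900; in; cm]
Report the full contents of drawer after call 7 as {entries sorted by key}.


$ reckoner.load x: 37
  37
$ reckoner.upend
  1/37
$ reckoner.lessen x: 7
  -258/37
$ reckoner.fold x: 23/9
  -1978/111
$ drawer.lodge k: ga v: @prev
  nil
$ drawer.lodge k: crutrawus v: -480
  nil
$ reckoner.negate
  1978/111
$ drawer.lookup k: wecil_ast
  871
$ reckoner.fold x: 51/7
  33626/259
$ drawer.lookup k: wecil_ast
  871
$ drawer.lookup k: ga
  -1978/111
$ reckoner.raiseby x: -11
  30777/259
$ exchanger.translate v: -6900 u_from: in u_to: cm
  -17526

Answer: {crutrawus=-480, ga=-1978/111, wecil_ast=871}


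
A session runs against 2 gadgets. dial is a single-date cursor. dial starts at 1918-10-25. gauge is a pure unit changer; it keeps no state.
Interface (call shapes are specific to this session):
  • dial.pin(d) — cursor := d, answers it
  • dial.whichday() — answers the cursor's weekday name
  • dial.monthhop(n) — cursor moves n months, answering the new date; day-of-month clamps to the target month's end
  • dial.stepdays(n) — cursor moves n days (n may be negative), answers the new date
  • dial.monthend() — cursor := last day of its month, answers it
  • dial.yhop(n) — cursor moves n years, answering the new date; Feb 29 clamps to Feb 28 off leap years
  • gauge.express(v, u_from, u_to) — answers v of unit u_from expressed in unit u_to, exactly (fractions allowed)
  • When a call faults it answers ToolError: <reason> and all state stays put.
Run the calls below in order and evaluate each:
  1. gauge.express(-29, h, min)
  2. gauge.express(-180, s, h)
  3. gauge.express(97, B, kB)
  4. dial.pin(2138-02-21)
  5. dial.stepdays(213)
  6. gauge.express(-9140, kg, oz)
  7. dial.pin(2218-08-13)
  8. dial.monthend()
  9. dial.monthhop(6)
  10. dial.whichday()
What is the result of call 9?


Answer: 2219-02-28

Derivation:
// gauge.express(v='-29', u_from='h', u_to='min') ~> -1740
// gauge.express(v='-180', u_from='s', u_to='h') ~> -1/20
// gauge.express(v='97', u_from='B', u_to='kB') ~> 97/1000
// dial.pin(d='2138-02-21') ~> 2138-02-21
// dial.stepdays(n='213') ~> 2138-09-22
// gauge.express(v='-9140', u_from='kg', u_to='oz') ~> -14624000000000/45359237
// dial.pin(d='2218-08-13') ~> 2218-08-13
// dial.monthend() ~> 2218-08-31
// dial.monthhop(n='6') ~> 2219-02-28
// dial.whichday() ~> Sunday


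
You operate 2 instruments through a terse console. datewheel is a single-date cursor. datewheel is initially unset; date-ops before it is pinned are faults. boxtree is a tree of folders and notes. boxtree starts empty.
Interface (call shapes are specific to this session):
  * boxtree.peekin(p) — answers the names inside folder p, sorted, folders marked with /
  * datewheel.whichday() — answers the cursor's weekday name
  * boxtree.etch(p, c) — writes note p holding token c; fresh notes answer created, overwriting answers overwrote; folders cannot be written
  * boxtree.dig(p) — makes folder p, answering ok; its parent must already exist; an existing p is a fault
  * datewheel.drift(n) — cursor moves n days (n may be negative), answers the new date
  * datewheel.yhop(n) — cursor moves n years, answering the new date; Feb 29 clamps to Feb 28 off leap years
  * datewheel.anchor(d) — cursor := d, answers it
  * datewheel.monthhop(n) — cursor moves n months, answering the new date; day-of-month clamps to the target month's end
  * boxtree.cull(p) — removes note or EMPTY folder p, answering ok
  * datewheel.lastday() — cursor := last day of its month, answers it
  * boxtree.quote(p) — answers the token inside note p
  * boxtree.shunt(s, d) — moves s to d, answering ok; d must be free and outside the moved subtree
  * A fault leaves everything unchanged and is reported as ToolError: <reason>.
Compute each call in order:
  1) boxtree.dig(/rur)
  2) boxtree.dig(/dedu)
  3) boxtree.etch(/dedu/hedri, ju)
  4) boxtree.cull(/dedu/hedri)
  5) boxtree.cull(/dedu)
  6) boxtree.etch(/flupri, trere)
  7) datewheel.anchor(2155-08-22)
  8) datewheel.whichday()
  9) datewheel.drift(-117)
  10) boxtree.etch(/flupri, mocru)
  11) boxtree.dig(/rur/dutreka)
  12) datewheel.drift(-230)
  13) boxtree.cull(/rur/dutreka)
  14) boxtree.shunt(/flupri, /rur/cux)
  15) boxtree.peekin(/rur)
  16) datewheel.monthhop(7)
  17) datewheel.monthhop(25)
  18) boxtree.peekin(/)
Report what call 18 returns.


Next I call boxtree.dig(p: /rur), giving ok.
Next I call boxtree.dig(p: /dedu), yielding ok.
Next I call boxtree.etch(p: /dedu/hedri, c: ju), and get created.
Invoking boxtree.cull(p: /dedu/hedri), which returns ok.
Using boxtree.cull(p: /dedu), and observe ok.
Then boxtree.etch(p: /flupri, c: trere), → created.
Using datewheel.anchor(d: 2155-08-22), which returns 2155-08-22.
Calling datewheel.whichday(), which returns Friday.
Next I call datewheel.drift(n: -117), and see 2155-04-27.
Next I call boxtree.etch(p: /flupri, c: mocru), giving overwrote.
I call boxtree.dig(p: /rur/dutreka), and see ok.
Then datewheel.drift(n: -230), and observe 2154-09-09.
Invoking boxtree.cull(p: /rur/dutreka), — result: ok.
Using boxtree.shunt(s: /flupri, d: /rur/cux), which returns ok.
I use boxtree.peekin(p: /rur), yielding [cux].
Calling datewheel.monthhop(n: 7), which returns 2155-04-09.
I call datewheel.monthhop(n: 25), → 2157-05-09.
Using boxtree.peekin(p: /), → [rur/].

Answer: [rur/]


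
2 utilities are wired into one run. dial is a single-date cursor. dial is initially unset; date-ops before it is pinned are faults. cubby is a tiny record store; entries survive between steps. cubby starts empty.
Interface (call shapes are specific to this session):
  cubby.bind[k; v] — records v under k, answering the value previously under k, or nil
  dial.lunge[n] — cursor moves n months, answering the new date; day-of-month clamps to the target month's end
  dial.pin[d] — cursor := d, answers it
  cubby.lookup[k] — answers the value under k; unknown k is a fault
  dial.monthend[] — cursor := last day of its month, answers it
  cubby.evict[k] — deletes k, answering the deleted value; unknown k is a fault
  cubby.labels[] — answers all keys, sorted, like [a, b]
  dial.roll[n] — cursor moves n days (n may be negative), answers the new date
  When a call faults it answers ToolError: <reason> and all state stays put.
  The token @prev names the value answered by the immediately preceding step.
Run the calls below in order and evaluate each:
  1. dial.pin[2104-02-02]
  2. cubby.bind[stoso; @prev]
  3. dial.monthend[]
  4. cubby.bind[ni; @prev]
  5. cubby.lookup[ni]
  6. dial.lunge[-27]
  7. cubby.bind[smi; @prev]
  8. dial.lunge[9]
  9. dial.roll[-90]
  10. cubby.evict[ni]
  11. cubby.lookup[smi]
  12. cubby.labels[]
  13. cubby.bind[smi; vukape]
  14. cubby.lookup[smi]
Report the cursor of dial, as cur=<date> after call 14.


>>> pin d: 2104-02-02
= 2104-02-02
>>> bind k: stoso v: @prev
= nil
>>> monthend
= 2104-02-29
>>> bind k: ni v: @prev
= nil
>>> lookup k: ni
= 2104-02-29
>>> lunge n: -27
= 2101-11-29
>>> bind k: smi v: @prev
= nil
>>> lunge n: 9
= 2102-08-29
>>> roll n: -90
= 2102-05-31
>>> evict k: ni
= 2104-02-29
>>> lookup k: smi
= 2101-11-29
>>> labels
= [smi, stoso]
>>> bind k: smi v: vukape
= 2101-11-29
>>> lookup k: smi
= vukape

Answer: cur=2102-05-31


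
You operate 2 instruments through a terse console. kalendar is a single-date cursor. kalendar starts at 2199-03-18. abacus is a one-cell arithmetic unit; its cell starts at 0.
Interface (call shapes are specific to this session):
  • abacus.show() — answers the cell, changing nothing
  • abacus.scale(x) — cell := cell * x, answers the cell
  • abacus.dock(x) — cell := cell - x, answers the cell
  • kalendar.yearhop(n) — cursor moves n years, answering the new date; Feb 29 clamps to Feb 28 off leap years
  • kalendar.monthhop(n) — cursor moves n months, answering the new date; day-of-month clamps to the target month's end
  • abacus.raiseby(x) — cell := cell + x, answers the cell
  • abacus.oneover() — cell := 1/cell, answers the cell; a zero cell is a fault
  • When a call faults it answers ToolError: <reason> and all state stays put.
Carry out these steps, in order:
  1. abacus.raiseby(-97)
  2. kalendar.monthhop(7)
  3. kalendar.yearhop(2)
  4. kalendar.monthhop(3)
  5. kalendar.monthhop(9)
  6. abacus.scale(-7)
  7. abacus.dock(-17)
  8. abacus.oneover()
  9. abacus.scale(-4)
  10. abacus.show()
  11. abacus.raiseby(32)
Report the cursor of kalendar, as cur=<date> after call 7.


Answer: cur=2202-10-18

Derivation:
[in] abacus.raiseby x=-97
= -97
[in] kalendar.monthhop n=7
= 2199-10-18
[in] kalendar.yearhop n=2
= 2201-10-18
[in] kalendar.monthhop n=3
= 2202-01-18
[in] kalendar.monthhop n=9
= 2202-10-18
[in] abacus.scale x=-7
= 679
[in] abacus.dock x=-17
= 696
[in] abacus.oneover
= 1/696
[in] abacus.scale x=-4
= -1/174
[in] abacus.show
= -1/174
[in] abacus.raiseby x=32
= 5567/174


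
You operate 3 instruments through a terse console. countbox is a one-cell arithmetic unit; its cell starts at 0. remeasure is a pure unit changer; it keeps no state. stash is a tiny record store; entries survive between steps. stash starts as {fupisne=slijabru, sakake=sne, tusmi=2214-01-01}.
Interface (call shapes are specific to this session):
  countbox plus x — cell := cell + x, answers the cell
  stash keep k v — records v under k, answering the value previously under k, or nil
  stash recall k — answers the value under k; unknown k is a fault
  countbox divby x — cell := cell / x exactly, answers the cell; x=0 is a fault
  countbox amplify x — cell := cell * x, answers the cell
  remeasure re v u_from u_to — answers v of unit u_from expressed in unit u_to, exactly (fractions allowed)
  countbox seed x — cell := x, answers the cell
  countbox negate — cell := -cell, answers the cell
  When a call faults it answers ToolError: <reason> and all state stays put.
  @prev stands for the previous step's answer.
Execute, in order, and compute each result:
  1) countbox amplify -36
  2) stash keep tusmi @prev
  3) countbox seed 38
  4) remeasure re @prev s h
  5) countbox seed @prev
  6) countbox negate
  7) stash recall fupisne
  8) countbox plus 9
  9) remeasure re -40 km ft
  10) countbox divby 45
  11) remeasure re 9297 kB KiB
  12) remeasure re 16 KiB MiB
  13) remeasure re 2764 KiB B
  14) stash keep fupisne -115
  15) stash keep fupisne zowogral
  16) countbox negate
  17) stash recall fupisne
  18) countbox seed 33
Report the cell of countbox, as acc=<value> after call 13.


$ countbox amplify x='-36'
[out] 0
$ stash keep k='tusmi' v='@prev'
[out] 2214-01-01
$ countbox seed x='38'
[out] 38
$ remeasure re v='@prev' u_from='s' u_to='h'
[out] 19/1800
$ countbox seed x='@prev'
[out] 19/1800
$ countbox negate
[out] -19/1800
$ stash recall k='fupisne'
[out] slijabru
$ countbox plus x='9'
[out] 16181/1800
$ remeasure re v='-40' u_from='km' u_to='ft'
[out] -50000000/381
$ countbox divby x='45'
[out] 16181/81000
$ remeasure re v='9297' u_from='kB' u_to='KiB'
[out] 1162125/128
$ remeasure re v='16' u_from='KiB' u_to='MiB'
[out] 1/64
$ remeasure re v='2764' u_from='KiB' u_to='B'
[out] 2830336
$ stash keep k='fupisne' v='-115'
[out] slijabru
$ stash keep k='fupisne' v='zowogral'
[out] -115
$ countbox negate
[out] -16181/81000
$ stash recall k='fupisne'
[out] zowogral
$ countbox seed x='33'
[out] 33

Answer: acc=16181/81000


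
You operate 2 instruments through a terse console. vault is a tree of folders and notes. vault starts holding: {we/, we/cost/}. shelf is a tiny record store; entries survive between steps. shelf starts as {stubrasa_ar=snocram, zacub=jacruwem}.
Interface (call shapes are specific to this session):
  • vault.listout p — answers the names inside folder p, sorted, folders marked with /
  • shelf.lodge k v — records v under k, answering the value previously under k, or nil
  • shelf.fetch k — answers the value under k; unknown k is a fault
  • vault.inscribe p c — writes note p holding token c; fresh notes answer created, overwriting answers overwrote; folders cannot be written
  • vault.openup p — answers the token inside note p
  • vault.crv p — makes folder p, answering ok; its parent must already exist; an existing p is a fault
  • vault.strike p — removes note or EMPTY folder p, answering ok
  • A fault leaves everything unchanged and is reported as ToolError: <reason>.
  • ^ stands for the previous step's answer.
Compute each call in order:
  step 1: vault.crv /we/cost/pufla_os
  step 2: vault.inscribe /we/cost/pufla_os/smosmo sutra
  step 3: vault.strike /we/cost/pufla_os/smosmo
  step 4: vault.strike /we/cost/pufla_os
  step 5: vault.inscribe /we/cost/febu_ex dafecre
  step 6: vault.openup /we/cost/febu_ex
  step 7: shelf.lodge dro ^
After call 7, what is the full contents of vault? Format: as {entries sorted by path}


==> crv(p='/we/cost/pufla_os')
<== ok
==> inscribe(p='/we/cost/pufla_os/smosmo', c='sutra')
<== created
==> strike(p='/we/cost/pufla_os/smosmo')
<== ok
==> strike(p='/we/cost/pufla_os')
<== ok
==> inscribe(p='/we/cost/febu_ex', c='dafecre')
<== created
==> openup(p='/we/cost/febu_ex')
<== dafecre
==> lodge(k='dro', v='^')
<== nil

Answer: {we/, we/cost/, we/cost/febu_ex=dafecre}


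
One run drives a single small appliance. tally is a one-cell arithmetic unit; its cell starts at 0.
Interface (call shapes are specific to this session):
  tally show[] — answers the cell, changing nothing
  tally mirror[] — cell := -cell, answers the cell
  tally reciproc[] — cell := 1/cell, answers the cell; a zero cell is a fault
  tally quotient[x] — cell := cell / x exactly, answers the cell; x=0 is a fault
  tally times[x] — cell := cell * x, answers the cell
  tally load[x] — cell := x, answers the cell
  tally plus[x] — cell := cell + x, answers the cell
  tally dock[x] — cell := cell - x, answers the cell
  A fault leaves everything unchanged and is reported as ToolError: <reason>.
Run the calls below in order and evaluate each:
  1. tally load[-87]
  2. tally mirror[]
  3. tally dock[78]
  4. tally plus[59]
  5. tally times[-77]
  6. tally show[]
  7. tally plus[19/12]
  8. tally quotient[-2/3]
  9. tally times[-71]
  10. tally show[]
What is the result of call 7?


I invoke tally load with x='-87', and get -87.
I try tally mirror(), → 87.
I use tally dock with x='78', and see 9.
Then tally plus with x='59', → 68.
Using tally times with x='-77': -5236.
I use tally show(), → -5236.
I run tally plus with x='19/12', and get -62813/12.
Using tally quotient with x='-2/3', and get 62813/8.
I use tally times with x='-71', → -4459723/8.
I try tally show, and observe -4459723/8.

Answer: -62813/12


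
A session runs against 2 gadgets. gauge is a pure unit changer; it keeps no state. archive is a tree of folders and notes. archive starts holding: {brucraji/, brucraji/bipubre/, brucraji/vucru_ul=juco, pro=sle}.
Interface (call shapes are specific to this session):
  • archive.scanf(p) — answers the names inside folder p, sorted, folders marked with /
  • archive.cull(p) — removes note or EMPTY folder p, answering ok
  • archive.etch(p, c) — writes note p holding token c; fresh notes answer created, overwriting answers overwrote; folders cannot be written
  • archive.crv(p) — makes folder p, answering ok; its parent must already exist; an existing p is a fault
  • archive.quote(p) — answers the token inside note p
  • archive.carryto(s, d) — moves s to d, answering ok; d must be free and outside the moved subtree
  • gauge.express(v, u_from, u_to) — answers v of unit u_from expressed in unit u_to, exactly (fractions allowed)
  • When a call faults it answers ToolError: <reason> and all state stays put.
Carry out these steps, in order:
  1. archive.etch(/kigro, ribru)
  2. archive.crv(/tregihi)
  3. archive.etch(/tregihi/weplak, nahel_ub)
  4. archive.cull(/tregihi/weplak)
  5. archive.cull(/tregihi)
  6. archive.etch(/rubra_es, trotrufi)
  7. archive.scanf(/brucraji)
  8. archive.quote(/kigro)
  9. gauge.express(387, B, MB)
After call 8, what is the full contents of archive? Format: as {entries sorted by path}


! 1. etch(p=/kigro, c=ribru) == created
! 2. crv(p=/tregihi) == ok
! 3. etch(p=/tregihi/weplak, c=nahel_ub) == created
! 4. cull(p=/tregihi/weplak) == ok
! 5. cull(p=/tregihi) == ok
! 6. etch(p=/rubra_es, c=trotrufi) == created
! 7. scanf(p=/brucraji) == [bipubre/, vucru_ul]
! 8. quote(p=/kigro) == ribru
! 9. express(v=387, u_from=B, u_to=MB) == 387/1000000

Answer: {brucraji/, brucraji/bipubre/, brucraji/vucru_ul=juco, kigro=ribru, pro=sle, rubra_es=trotrufi}


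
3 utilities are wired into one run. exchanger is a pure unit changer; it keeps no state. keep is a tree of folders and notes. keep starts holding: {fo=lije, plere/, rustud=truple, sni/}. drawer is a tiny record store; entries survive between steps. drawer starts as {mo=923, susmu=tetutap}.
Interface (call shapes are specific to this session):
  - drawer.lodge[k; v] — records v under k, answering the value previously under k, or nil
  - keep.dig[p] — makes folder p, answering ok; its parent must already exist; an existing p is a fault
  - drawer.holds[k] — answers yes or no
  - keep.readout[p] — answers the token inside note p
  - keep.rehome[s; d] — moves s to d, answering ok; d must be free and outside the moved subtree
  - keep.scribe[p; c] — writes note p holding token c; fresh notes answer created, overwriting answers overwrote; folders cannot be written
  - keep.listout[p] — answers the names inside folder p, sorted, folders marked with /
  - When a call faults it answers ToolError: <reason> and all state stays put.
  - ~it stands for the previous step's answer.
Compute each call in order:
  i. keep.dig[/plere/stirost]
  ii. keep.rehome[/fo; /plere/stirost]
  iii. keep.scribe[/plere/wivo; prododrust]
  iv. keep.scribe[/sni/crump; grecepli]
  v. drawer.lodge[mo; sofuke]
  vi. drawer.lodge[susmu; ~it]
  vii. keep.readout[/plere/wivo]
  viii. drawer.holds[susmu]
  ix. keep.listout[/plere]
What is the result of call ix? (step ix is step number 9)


Answer: [stirost/, wivo]

Derivation:
CALL keep.dig[p→/plere/stirost]
RET  ok
CALL keep.rehome[s→/fo; d→/plere/stirost]
RET  ToolError: exists
CALL keep.scribe[p→/plere/wivo; c→prododrust]
RET  created
CALL keep.scribe[p→/sni/crump; c→grecepli]
RET  created
CALL drawer.lodge[k→mo; v→sofuke]
RET  923
CALL drawer.lodge[k→susmu; v→~it]
RET  tetutap
CALL keep.readout[p→/plere/wivo]
RET  prododrust
CALL drawer.holds[k→susmu]
RET  yes
CALL keep.listout[p→/plere]
RET  [stirost/, wivo]


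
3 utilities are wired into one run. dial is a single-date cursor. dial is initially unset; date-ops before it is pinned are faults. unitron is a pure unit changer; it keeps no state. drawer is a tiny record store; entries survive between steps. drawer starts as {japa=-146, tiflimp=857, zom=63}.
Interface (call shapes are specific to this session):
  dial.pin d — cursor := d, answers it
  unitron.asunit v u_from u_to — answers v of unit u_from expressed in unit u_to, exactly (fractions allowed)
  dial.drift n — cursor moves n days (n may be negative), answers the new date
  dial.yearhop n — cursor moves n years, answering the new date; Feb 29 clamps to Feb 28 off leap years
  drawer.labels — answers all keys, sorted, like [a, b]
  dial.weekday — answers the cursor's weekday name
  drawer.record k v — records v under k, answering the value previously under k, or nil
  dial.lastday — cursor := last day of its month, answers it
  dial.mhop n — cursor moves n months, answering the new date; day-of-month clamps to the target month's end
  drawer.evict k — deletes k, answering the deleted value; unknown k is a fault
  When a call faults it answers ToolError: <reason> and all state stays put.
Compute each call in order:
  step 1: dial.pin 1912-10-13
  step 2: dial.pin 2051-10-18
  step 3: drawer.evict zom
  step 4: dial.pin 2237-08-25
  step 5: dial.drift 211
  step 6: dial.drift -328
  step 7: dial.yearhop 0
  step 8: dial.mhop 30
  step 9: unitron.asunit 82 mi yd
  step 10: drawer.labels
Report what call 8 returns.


Answer: 2239-10-30

Derivation:
% dial.pin(d=1912-10-13) : 1912-10-13
% dial.pin(d=2051-10-18) : 2051-10-18
% drawer.evict(k=zom) : 63
% dial.pin(d=2237-08-25) : 2237-08-25
% dial.drift(n=211) : 2238-03-24
% dial.drift(n=-328) : 2237-04-30
% dial.yearhop(n=0) : 2237-04-30
% dial.mhop(n=30) : 2239-10-30
% unitron.asunit(v=82, u_from=mi, u_to=yd) : 144320
% drawer.labels() : [japa, tiflimp]


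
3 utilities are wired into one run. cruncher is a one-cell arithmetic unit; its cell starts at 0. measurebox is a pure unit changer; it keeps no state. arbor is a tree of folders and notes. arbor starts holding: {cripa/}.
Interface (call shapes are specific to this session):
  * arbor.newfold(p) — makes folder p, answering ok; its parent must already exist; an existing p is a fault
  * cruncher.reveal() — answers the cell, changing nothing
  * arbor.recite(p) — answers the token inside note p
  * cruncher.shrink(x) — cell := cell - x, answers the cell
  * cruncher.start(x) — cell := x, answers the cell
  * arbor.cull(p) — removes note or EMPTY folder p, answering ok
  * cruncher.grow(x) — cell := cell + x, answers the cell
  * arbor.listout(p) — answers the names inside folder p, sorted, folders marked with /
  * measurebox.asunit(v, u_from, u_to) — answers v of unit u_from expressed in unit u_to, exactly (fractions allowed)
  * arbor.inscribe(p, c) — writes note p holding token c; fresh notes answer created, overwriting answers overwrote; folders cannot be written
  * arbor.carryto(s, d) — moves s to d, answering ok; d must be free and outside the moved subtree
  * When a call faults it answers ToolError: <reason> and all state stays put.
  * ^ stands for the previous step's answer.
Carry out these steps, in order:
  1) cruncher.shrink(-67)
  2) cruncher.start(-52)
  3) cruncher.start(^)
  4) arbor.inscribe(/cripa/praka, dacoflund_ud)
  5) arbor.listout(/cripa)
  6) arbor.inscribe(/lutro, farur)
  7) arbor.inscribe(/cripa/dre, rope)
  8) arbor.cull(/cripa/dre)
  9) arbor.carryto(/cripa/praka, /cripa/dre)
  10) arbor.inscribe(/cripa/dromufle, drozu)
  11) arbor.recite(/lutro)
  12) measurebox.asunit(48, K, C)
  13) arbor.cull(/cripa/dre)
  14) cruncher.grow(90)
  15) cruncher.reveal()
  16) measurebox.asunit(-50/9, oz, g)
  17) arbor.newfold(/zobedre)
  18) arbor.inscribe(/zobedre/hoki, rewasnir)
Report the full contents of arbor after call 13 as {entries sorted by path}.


Answer: {cripa/, cripa/dromufle=drozu, lutro=farur}

Derivation:
# 1. shrink(x='-67') == 67
# 2. start(x='-52') == -52
# 3. start(x='^') == -52
# 4. inscribe(p='/cripa/praka', c='dacoflund_ud') == created
# 5. listout(p='/cripa') == [praka]
# 6. inscribe(p='/lutro', c='farur') == created
# 7. inscribe(p='/cripa/dre', c='rope') == created
# 8. cull(p='/cripa/dre') == ok
# 9. carryto(s='/cripa/praka', d='/cripa/dre') == ok
# 10. inscribe(p='/cripa/dromufle', c='drozu') == created
# 11. recite(p='/lutro') == farur
# 12. asunit(v='48', u_from='K', u_to='C') == -4503/20
# 13. cull(p='/cripa/dre') == ok
# 14. grow(x='90') == 38
# 15. reveal() == 38
# 16. asunit(v='-50/9', u_from='oz', u_to='g') == -45359237/288000
# 17. newfold(p='/zobedre') == ok
# 18. inscribe(p='/zobedre/hoki', c='rewasnir') == created


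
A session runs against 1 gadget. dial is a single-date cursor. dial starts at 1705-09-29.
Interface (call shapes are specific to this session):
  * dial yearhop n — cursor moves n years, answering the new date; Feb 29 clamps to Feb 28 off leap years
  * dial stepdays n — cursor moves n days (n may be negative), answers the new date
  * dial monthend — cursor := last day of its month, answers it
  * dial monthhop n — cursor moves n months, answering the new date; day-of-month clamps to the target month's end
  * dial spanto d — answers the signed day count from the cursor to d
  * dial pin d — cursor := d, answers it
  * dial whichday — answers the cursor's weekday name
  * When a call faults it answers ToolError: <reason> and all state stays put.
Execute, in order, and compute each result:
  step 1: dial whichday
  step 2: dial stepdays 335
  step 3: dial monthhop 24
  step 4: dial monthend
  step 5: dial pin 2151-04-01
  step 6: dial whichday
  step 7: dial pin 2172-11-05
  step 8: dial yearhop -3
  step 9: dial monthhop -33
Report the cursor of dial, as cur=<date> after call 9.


Answer: cur=2167-02-05

Derivation:
% dial whichday
  Tuesday
% dial stepdays 335
  1706-08-30
% dial monthhop 24
  1708-08-30
% dial monthend
  1708-08-31
% dial pin 2151-04-01
  2151-04-01
% dial whichday
  Thursday
% dial pin 2172-11-05
  2172-11-05
% dial yearhop -3
  2169-11-05
% dial monthhop -33
  2167-02-05


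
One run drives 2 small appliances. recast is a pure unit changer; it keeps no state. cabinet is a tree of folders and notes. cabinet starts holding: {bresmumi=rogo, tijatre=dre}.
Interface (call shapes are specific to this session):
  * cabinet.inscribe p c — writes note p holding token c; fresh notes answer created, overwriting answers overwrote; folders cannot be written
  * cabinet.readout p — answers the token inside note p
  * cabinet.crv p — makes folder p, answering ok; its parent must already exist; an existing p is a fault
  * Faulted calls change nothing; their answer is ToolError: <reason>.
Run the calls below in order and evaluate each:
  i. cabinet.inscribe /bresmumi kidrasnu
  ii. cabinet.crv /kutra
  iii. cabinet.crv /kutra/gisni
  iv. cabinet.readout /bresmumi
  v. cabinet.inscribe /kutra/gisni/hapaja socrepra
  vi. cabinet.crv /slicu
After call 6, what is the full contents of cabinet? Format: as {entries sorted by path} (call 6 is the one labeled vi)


Do: cabinet.inscribe[p: /bresmumi; c: kidrasnu]
See: overwrote
Do: cabinet.crv[p: /kutra]
See: ok
Do: cabinet.crv[p: /kutra/gisni]
See: ok
Do: cabinet.readout[p: /bresmumi]
See: kidrasnu
Do: cabinet.inscribe[p: /kutra/gisni/hapaja; c: socrepra]
See: created
Do: cabinet.crv[p: /slicu]
See: ok

Answer: {bresmumi=kidrasnu, kutra/, kutra/gisni/, kutra/gisni/hapaja=socrepra, slicu/, tijatre=dre}


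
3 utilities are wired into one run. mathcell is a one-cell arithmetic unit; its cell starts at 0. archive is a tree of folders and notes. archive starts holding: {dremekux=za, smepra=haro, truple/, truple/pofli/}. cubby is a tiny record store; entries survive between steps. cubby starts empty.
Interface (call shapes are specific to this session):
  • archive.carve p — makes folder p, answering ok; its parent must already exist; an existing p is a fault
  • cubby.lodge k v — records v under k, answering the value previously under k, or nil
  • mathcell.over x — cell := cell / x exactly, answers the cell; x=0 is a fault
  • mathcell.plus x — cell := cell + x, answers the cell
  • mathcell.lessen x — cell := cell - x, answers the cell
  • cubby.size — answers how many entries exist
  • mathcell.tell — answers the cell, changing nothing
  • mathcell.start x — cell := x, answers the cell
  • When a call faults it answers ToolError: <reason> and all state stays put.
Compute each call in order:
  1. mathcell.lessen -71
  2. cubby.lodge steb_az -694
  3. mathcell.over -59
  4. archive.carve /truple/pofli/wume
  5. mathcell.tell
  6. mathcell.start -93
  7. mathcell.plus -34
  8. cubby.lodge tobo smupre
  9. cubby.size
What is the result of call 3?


-> mathcell.lessen(x=-71)
<- 71
-> cubby.lodge(k=steb_az, v=-694)
<- nil
-> mathcell.over(x=-59)
<- -71/59
-> archive.carve(p=/truple/pofli/wume)
<- ok
-> mathcell.tell()
<- -71/59
-> mathcell.start(x=-93)
<- -93
-> mathcell.plus(x=-34)
<- -127
-> cubby.lodge(k=tobo, v=smupre)
<- nil
-> cubby.size()
<- 2

Answer: -71/59


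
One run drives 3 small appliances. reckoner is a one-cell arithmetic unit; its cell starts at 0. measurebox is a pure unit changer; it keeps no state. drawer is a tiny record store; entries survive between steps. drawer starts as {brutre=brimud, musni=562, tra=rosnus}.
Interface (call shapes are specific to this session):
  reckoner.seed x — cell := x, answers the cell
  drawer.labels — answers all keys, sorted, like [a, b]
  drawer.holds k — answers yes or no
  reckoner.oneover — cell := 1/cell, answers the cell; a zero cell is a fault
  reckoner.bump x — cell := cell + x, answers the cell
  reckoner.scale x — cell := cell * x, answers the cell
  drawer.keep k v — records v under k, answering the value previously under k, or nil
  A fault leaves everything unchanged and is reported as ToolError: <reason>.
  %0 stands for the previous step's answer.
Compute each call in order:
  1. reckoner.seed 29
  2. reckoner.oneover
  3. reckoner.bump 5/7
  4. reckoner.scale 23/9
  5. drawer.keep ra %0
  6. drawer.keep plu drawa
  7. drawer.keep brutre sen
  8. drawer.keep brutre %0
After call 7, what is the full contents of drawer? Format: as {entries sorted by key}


-- 1. seed(x: 29) -> 29
-- 2. oneover() -> 1/29
-- 3. bump(x: 5/7) -> 152/203
-- 4. scale(x: 23/9) -> 3496/1827
-- 5. keep(k: ra, v: %0) -> nil
-- 6. keep(k: plu, v: drawa) -> nil
-- 7. keep(k: brutre, v: sen) -> brimud
-- 8. keep(k: brutre, v: %0) -> sen

Answer: {brutre=sen, musni=562, plu=drawa, ra=3496/1827, tra=rosnus}
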